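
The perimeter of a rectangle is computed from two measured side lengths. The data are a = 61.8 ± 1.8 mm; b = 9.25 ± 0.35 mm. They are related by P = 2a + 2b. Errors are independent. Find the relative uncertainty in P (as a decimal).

P is a linear combination, so absolute uncertainties add in quadrature:
  (2·δa)² = 13.0;  (2·δb)² = 0.490
δP = √(13.5) = 3.67 mm
P = 142 mm, so δP/P = 3.67/142 = 0.0258.

0.0258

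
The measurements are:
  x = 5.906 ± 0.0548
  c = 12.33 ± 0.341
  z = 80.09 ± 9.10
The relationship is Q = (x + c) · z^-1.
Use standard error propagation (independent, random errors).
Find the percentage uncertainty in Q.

Let u = x + c = 18.24. δu = √(δx² + δc²) = √(0.00300 + 0.116) = 0.345, so δu/u = 0.0189.
Q is then a monomial in u, z:
δQ/Q = √((δu/u)² + (-1·δz/z)²) = √(0.000359 + 0.0129) = 0.115

11.5%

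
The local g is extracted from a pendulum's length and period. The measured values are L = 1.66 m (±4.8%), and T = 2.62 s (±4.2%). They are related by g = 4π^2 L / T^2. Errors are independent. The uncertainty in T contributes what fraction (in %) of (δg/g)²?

75.4%

(δg/g)² = (1·δL/L)² + (-2·δT/T)²
  L term: (1×0.0480)² = 0.00230
  T term: (-2×0.0420)² = 0.00706
Total = 0.00936. Share from T = 0.00706/0.00936 = 0.754.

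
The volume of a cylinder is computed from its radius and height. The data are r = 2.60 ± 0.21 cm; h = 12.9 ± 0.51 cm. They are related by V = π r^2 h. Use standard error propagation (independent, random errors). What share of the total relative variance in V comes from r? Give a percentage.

94.3%

(δV/V)² = (2·δr/r)² + (1·δh/h)²
  r term: (2×0.0808)² = 0.0261
  h term: (1×0.0395)² = 0.00156
Total = 0.0277. Share from r = 0.0261/0.0277 = 0.943.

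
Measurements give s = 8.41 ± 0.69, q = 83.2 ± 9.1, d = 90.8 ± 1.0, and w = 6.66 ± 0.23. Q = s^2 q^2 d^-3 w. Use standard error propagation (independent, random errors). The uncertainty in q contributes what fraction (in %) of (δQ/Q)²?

(δQ/Q)² = (2·δs/s)² + (2·δq/q)² + (-3·δd/d)² + (1·δw/w)²
  s term: (2×0.0820)² = 0.0269
  q term: (2×0.109)² = 0.0479
  d term: (-3×0.0110)² = 0.00109
  w term: (1×0.0345)² = 0.00119
Total = 0.0771. Share from q = 0.0479/0.0771 = 0.621.

62.1%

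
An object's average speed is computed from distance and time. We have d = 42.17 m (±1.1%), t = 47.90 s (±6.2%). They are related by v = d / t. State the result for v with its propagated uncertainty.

Each factor contributes (exponent × relative error)² to (δv/v)²:
  (1·δd/d)² = (1×0.0110)² = 0.000121;  (-1·δt/t)² = (-1×0.0620)² = 0.00384
δv/v = √(0.00396) = 0.0630
v = 0.8804 m/s, so δv = 0.0630 × 0.8804 = 0.0554 m/s.

0.8804 ± 0.0554 m/s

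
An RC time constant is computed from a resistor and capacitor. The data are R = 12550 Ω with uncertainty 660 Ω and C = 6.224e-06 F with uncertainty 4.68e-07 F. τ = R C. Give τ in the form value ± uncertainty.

0.07811 ± 0.00717 s

Relative error in a monomial: (δτ/τ)² = Σ (nᵢ · δxᵢ/xᵢ)².
  (1·δR/R)² = (1×0.0526)² = 0.00277;  (1·δC/C)² = (1×0.0752)² = 0.00565
δτ/τ = √(0.00842) = 0.0918
τ = 0.07811 s, so δτ = 0.0918 × 0.07811 = 0.00717 s.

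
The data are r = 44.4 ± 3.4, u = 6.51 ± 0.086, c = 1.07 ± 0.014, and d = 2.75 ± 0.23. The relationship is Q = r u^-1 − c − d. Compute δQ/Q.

0.193

Let p = r·u^-1 = 6.82. δp/p = √((1·δr/r)² + (-1·δu/u)²) = √(0.00586 + 0.000175) = 0.0777, so δp = 0.530.
Q = p − c − d: δQ = √(δp² + δc² + δd²) = √(0.281 + 0.000196 + 0.0529) = 0.578
Q = 3.00, so δQ/Q = 0.578/3.00 = 0.193.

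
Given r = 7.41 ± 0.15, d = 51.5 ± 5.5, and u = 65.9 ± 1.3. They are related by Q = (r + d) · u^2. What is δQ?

Let w = r + d = 58.9. δw = √(δr² + δd²) = √(0.0225 + 30.2) = 5.50, so δw/w = 0.0934.
Q is then a monomial in w, u:
δQ/Q = √((δw/w)² + (2·δu/u)²) = √(0.00872 + 0.00156) = 0.101
Q = 2.56e+05, so δQ = 0.101 × 2.56e+05 = 25900.

25900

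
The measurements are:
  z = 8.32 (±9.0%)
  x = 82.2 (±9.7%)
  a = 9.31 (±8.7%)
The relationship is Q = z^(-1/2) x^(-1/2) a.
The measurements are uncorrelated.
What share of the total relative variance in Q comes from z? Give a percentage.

17.0%

(δQ/Q)² = (−½·δz/z)² + (−½·δx/x)² + (1·δa/a)²
  z term: (-0.5×0.0900)² = 0.00202
  x term: (-0.5×0.0970)² = 0.00235
  a term: (1×0.0870)² = 0.00757
Total = 0.0119. Share from z = 0.00202/0.0119 = 0.170.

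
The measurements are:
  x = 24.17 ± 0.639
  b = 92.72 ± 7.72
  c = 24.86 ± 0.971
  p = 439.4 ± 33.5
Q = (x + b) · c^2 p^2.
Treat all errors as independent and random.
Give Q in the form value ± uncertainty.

Let u = x + b = 116.9. δu = √(δx² + δb²) = √(0.408 + 59.6) = 7.75, so δu/u = 0.0663.
Q is then a monomial in u, c, p:
δQ/Q = √((δu/u)² + (2·δc/c)² + (2·δp/p)²) = √(0.00439 + 0.00610 + 0.0233) = 0.184
Q = 1.395e+10, so δQ = 0.184 × 1.395e+10 = 2.56e+09.

(1.395 ± 0.256) × 10^10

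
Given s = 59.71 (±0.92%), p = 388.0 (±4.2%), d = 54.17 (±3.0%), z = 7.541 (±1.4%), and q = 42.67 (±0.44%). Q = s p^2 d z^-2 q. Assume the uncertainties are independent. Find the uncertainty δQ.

Since Q is a product/quotient, work with relative uncertainties:
  (1·δs/s)² = (1×0.00920)² = 8.46e-05;  (2·δp/p)² = (2×0.0420)² = 0.00706;  (1·δd/d)² = (1×0.0300)² = 0.000900;  (-2·δz/z)² = (-2×0.0140)² = 0.000784;  (1·δq/q)² = (1×0.00440)² = 1.94e-05
δQ/Q = √(0.00884) = 0.0940
Q = 3.654e+08, so δQ = 0.0940 × 3.654e+08 = 3.44e+07.

3.44e+07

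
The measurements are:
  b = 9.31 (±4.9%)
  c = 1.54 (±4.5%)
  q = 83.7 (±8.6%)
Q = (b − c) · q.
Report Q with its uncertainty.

650 ± 68.0

Let u = b − c = 7.77. δu = √(δb² + δc²) = √(0.208 + 0.00480) = 0.461, so δu/u = 0.0594.
Q is then a monomial in u, q:
δQ/Q = √((δu/u)² + (1·δq/q)²) = √(0.00353 + 0.00740) = 0.105
Q = 650, so δQ = 0.105 × 650 = 68.0.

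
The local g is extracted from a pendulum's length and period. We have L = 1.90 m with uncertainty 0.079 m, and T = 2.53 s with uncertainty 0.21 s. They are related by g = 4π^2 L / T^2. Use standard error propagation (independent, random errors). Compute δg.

For a monomial g ∝ L, T^-2, fractional errors add in quadrature:
  (1·δL/L)² = (1×0.0416)² = 0.00173;  (-2·δT/T)² = (-2×0.0830)² = 0.0276
δg/g = √(0.0293) = 0.171
g = 11.7 m/s^2, so δg = 0.171 × 11.7 = 2.01 m/s^2.

2.01 m/s^2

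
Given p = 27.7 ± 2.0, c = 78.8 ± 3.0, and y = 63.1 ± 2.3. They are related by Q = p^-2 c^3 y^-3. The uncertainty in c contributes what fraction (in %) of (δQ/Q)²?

(δQ/Q)² = (-2·δp/p)² + (3·δc/c)² + (-3·δy/y)²
  p term: (-2×0.0722)² = 0.0209
  c term: (3×0.0381)² = 0.0130
  y term: (-3×0.0365)² = 0.0120
Total = 0.0459. Share from c = 0.0130/0.0459 = 0.284.

28.4%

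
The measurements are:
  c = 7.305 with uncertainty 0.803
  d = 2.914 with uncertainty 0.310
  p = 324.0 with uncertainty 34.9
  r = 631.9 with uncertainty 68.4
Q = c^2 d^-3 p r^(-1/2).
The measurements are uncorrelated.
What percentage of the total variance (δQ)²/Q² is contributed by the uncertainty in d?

(δQ/Q)² = (2·δc/c)² + (-3·δd/d)² + (1·δp/p)² + (−½·δr/r)²
  c term: (2×0.110)² = 0.0483
  d term: (-3×0.106)² = 0.102
  p term: (1×0.108)² = 0.0116
  r term: (-0.5×0.108)² = 0.00293
Total = 0.165. Share from d = 0.102/0.165 = 0.618.

61.8%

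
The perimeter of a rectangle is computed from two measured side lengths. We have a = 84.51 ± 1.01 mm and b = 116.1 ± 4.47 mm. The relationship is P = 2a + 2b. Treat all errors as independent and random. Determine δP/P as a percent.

2.28%

P is a linear combination, so absolute uncertainties add in quadrature:
  (2·δa)² = 4.08;  (2·δb)² = 79.9
δP = √(84.0) = 9.17 mm
P = 401.2 mm, so δP/P = 9.17/401.2 = 0.0228.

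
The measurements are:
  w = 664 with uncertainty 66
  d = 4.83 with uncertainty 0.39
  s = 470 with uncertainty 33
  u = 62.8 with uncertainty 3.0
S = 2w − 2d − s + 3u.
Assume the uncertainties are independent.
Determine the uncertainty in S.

136

Each term contributes (cᵢ δxᵢ)² to (δS)²:
  (2·δw)² = 17400;  (2·δd)² = 0.608;  (δs)² = 1090;  (3·δu)² = 81.0
δS = √(18600) = 136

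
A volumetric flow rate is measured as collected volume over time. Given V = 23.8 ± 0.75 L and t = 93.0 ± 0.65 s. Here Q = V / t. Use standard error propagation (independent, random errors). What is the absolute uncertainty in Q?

0.00826 L/s

Each factor contributes (exponent × relative error)² to (δQ/Q)²:
  (1·δV/V)² = (1×0.0315)² = 0.000993;  (-1·δt/t)² = (-1×0.00699)² = 4.88e-05
δQ/Q = √(0.00104) = 0.0323
Q = 0.256 L/s, so δQ = 0.0323 × 0.256 = 0.00826 L/s.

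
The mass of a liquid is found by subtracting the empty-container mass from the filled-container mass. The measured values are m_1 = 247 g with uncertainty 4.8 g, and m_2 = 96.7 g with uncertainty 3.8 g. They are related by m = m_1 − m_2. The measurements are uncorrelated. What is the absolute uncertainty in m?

Absolute uncertainties add in quadrature for a linear combination:
  (δm_1)² = 23.0;  (δm_2)² = 14.4
δm = √(37.5) = 6.12 g

6.12 g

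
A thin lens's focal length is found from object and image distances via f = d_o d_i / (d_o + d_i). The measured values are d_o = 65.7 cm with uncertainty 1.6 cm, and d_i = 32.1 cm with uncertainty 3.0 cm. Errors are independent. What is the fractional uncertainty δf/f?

0.0633

∂f/∂d_o = (d_i/(d_o+d_i))² = 0.108;  ∂f/∂d_i = (d_o/(d_o+d_i))² = 0.451
δf = √((∂f/∂d_o · δd_o)² + (∂f/∂d_i · δd_i)²) = √(0.0297 + 1.83) = 1.36 cm
f = 21.6 cm, so δf/f = 1.36/21.6 = 0.0633.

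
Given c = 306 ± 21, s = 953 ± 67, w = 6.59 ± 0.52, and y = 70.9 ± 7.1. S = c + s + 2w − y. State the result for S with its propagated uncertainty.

Absolute uncertainties add in quadrature for a linear combination:
  (δc)² = 441;  (δs)² = 4490;  (2·δw)² = 1.08;  (δy)² = 50.4
δS = √(4980) = 70.6
S = 1200.

1200 ± 70.6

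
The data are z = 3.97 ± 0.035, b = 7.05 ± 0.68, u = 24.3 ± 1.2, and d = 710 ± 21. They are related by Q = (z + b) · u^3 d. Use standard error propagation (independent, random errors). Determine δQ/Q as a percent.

Let w = z + b = 11.0. δw = √(δz² + δb²) = √(0.00123 + 0.462) = 0.681, so δw/w = 0.0618.
Q is then a monomial in w, u, d:
δQ/Q = √((δw/w)² + (3·δu/u)² + (1·δd/d)²) = √(0.00382 + 0.0219 + 0.000875) = 0.163

16.3%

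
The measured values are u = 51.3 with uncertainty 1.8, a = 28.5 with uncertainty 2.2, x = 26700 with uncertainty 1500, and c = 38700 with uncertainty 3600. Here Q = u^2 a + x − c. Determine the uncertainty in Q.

Let p = u^2·a = 75000. δp/p = √((2·δu/u)² + (1·δa/a)²) = √(0.00492 + 0.00596) = 0.104, so δp = 7820.
Q = p + x − c: δQ = √(δp² + δx² + δc²) = √(6.12e+07 + 2.25e+06 + 1.3e+07) = 8740

8740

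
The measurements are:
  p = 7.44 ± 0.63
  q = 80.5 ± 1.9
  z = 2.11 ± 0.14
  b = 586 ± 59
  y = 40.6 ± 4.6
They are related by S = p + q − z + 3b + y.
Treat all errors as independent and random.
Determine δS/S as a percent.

S is a linear combination, so absolute uncertainties add in quadrature:
  (δp)² = 0.397;  (δq)² = 3.61;  (δz)² = 0.0196;  (3·δb)² = 31300;  (δy)² = 21.2
δS = √(31400) = 177
S = 1880, so δS/S = 177/1880 = 0.0940.

9.40%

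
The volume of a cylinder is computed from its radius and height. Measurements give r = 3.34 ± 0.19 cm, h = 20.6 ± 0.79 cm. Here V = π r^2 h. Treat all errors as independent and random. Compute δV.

Since V is a product/quotient, work with relative uncertainties:
  (2·δr/r)² = (2×0.0569)² = 0.0129;  (1·δh/h)² = (1×0.0383)² = 0.00147
δV/V = √(0.0144) = 0.120
V = 722 cm^3, so δV = 0.120 × 722 = 86.7 cm^3.

86.7 cm^3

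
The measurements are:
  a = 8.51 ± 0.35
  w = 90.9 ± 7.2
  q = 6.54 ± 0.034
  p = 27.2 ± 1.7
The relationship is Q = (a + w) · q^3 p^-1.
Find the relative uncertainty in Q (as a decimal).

0.0970

Let u = a + w = 99.4. δu = √(δa² + δw²) = √(0.122 + 51.8) = 7.21, so δu/u = 0.0725.
Q is then a monomial in u, q, p:
δQ/Q = √((δu/u)² + (3·δq/q)² + (-1·δp/p)²) = √(0.00526 + 0.000243 + 0.00391) = 0.0970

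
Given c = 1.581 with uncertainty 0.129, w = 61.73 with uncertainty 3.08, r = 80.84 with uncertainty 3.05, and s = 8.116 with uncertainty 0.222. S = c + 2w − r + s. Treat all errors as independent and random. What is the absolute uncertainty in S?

S is a linear combination, so absolute uncertainties add in quadrature:
  (δc)² = 0.0166;  (2·δw)² = 37.9;  (δr)² = 9.30;  (δs)² = 0.0493
δS = √(47.3) = 6.88

6.88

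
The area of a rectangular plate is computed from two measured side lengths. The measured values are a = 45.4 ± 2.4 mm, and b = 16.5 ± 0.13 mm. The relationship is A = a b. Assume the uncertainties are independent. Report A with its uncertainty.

Each factor contributes (exponent × relative error)² to (δA/A)²:
  (1·δa/a)² = (1×0.0529)² = 0.00279;  (1·δb/b)² = (1×0.00788)² = 6.21e-05
δA/A = √(0.00286) = 0.0534
A = 749 mm^2, so δA = 0.0534 × 749 = 40.0 mm^2.

749 ± 40.0 mm^2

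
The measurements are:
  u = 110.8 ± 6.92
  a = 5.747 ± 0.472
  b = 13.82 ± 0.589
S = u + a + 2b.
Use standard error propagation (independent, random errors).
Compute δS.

Sums and differences: (δS)² = Σ (cᵢ δxᵢ)².
  (δu)² = 47.9;  (δa)² = 0.223;  (2·δb)² = 1.39
δS = √(49.5) = 7.04

7.04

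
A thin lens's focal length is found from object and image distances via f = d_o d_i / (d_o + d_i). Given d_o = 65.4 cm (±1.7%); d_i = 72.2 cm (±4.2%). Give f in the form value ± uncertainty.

34.3 ± 0.750 cm

∂f/∂d_o = (d_i/(d_o+d_i))² = 0.275;  ∂f/∂d_i = (d_o/(d_o+d_i))² = 0.226
δf = √((∂f/∂d_o · δd_o)² + (∂f/∂d_i · δd_i)²) = √(0.0937 + 0.469) = 0.750 cm
f = 34.3 cm.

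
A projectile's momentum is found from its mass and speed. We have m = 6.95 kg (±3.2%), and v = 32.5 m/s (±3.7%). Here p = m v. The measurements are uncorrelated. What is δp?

11.0 kg·m/s

Each factor contributes (exponent × relative error)² to (δp/p)²:
  (1·δm/m)² = (1×0.0320)² = 0.00102;  (1·δv/v)² = (1×0.0370)² = 0.00137
δp/p = √(0.00239) = 0.0489
p = 226 kg·m/s, so δp = 0.0489 × 226 = 11.0 kg·m/s.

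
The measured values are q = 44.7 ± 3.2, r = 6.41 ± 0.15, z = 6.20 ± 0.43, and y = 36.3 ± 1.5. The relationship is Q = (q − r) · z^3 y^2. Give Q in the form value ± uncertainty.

(1.20 ± 0.287) × 10^7

Let u = q − r = 38.3. δu = √(δq² + δr²) = √(10.2 + 0.0225) = 3.20, so δu/u = 0.0837.
Q is then a monomial in u, z, y:
δQ/Q = √((δu/u)² + (3·δz/z)² + (2·δy/y)²) = √(0.00700 + 0.0433 + 0.00683) = 0.239
Q = 1.2e+07, so δQ = 0.239 × 1.2e+07 = 2.87e+06.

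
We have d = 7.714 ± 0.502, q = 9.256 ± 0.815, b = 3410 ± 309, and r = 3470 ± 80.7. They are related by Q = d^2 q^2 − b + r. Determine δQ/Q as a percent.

22.5%

Let p = d^2·q^2 = 5098. δp/p = √((2·δd/d)² + (2·δq/q)²) = √(0.0169 + 0.0310) = 0.219, so δp = 1120.
Q = p − b + r: δQ = √(δp² + δb² + δr²) = √(1.25e+06 + 95500 + 6510) = 1160
Q = 5158, so δQ/Q = 1160/5158 = 0.225.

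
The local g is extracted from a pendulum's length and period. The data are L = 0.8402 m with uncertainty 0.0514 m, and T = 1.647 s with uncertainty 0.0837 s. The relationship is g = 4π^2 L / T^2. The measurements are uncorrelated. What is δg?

Products/powers → add relative errors in quadrature, weighted by exponent:
  (1·δL/L)² = (1×0.0612)² = 0.00374;  (-2·δT/T)² = (-2×0.0508)² = 0.0103
δg/g = √(0.0141) = 0.119
g = 12.23 m/s^2, so δg = 0.119 × 12.23 = 1.45 m/s^2.

1.45 m/s^2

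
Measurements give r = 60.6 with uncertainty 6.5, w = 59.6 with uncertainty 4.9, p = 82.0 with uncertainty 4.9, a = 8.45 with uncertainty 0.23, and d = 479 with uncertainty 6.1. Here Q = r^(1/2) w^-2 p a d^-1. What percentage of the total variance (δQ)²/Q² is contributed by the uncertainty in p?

(δQ/Q)² = (½·δr/r)² + (-2·δw/w)² + (1·δp/p)² + (1·δa/a)² + (-1·δd/d)²
  r term: (0.5×0.107)² = 0.00288
  w term: (-2×0.0822)² = 0.0270
  p term: (1×0.0598)² = 0.00357
  a term: (1×0.0272)² = 0.000741
  d term: (-1×0.0127)² = 0.000162
Total = 0.0344. Share from p = 0.00357/0.0344 = 0.104.

10.4%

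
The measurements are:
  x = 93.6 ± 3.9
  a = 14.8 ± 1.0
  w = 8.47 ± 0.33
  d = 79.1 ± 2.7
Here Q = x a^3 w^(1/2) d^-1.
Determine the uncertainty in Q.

Since Q is a product/quotient, work with relative uncertainties:
  (1·δx/x)² = (1×0.0417)² = 0.00174;  (3·δa/a)² = (3×0.0676)² = 0.0411;  (½·δw/w)² = (0.5×0.0390)² = 0.000379;  (-1·δd/d)² = (-1×0.0341)² = 0.00117
δQ/Q = √(0.0444) = 0.211
Q = 11200, so δQ = 0.211 × 11200 = 2350.

2350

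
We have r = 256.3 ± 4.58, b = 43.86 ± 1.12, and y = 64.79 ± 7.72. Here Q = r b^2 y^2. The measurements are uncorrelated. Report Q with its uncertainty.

Each factor contributes (exponent × relative error)² to (δQ/Q)²:
  (1·δr/r)² = (1×0.0179)² = 0.000319;  (2·δb/b)² = (2×0.0255)² = 0.00261;  (2·δy/y)² = (2×0.119)² = 0.0568
δQ/Q = √(0.0597) = 0.244
Q = 2.07e+09, so δQ = 0.244 × 2.07e+09 = 5.06e+08.

(2.070 ± 0.506) × 10^9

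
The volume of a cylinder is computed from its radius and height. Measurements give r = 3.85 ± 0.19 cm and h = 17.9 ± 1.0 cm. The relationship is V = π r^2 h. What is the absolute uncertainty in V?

Relative error in a monomial: (δV/V)² = Σ (nᵢ · δxᵢ/xᵢ)².
  (2·δr/r)² = (2×0.0494)² = 0.00974;  (1·δh/h)² = (1×0.0559)² = 0.00312
δV/V = √(0.0129) = 0.113
V = 834 cm^3, so δV = 0.113 × 834 = 94.5 cm^3.

94.5 cm^3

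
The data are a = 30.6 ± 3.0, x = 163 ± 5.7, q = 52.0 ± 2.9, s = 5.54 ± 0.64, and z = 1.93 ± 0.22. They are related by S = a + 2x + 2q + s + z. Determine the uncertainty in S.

S is a linear combination, so absolute uncertainties add in quadrature:
  (δa)² = 9.00;  (2·δx)² = 130;  (2·δq)² = 33.6;  (δs)² = 0.410;  (δz)² = 0.0484
δS = √(173) = 13.2

13.2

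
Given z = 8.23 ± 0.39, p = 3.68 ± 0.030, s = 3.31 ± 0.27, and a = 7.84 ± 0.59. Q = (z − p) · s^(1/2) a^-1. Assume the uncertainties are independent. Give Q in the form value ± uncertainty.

Let u = z − p = 4.55. δu = √(δz² + δp²) = √(0.152 + 0.000900) = 0.391, so δu/u = 0.0860.
Q is then a monomial in u, s, a:
δQ/Q = √((δu/u)² + (½·δs/s)² + (-1·δa/a)²) = √(0.00739 + 0.00166 + 0.00566) = 0.121
Q = 1.06, so δQ = 0.121 × 1.06 = 0.128.

1.06 ± 0.128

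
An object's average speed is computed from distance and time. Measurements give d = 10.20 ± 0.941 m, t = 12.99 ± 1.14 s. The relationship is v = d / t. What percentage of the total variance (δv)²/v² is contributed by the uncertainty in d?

(δv/v)² = (1·δd/d)² + (-1·δt/t)²
  d term: (1×0.0923)² = 0.00851
  t term: (-1×0.0878)² = 0.00770
Total = 0.0162. Share from d = 0.00851/0.0162 = 0.525.

52.5%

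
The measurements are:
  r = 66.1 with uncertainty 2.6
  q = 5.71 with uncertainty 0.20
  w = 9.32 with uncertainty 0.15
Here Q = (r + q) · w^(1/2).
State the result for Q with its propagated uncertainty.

Let u = r + q = 71.8. δu = √(δr² + δq²) = √(6.76 + 0.0400) = 2.61, so δu/u = 0.0363.
Q is then a monomial in u, w:
δQ/Q = √((δu/u)² + (½·δw/w)²) = √(0.00132 + 6.48e-05) = 0.0372
Q = 219, so δQ = 0.0372 × 219 = 8.15.

219 ± 8.15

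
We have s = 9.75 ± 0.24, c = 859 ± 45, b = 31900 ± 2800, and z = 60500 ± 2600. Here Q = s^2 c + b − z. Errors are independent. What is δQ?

Let p = s^2·c = 81700. δp/p = √((2·δs/s)² + (1·δc/c)²) = √(0.00242 + 0.00274) = 0.0719, so δp = 5870.
Q = p + b − z: δQ = √(δp² + δb² + δz²) = √(3.45e+07 + 7.84e+06 + 6.76e+06) = 7000

7000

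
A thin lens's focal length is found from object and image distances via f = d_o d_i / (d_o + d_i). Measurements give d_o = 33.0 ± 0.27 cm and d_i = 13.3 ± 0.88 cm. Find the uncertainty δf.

∂f/∂d_o = (d_i/(d_o+d_i))² = 0.0825;  ∂f/∂d_i = (d_o/(d_o+d_i))² = 0.508
δf = √((∂f/∂d_o · δd_o)² + (∂f/∂d_i · δd_i)²) = √(0.000496 + 0.200) = 0.448 cm

0.448 cm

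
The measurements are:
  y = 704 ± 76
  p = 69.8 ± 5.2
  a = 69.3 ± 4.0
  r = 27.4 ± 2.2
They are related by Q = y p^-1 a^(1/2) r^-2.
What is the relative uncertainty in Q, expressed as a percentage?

Relative error in a monomial: (δQ/Q)² = Σ (nᵢ · δxᵢ/xᵢ)².
  (1·δy/y)² = (1×0.108)² = 0.0117;  (-1·δp/p)² = (-1×0.0745)² = 0.00555;  (½·δa/a)² = (0.5×0.0577)² = 0.000833;  (-2·δr/r)² = (-2×0.0803)² = 0.0258
δQ/Q = √(0.0438) = 0.209

20.9%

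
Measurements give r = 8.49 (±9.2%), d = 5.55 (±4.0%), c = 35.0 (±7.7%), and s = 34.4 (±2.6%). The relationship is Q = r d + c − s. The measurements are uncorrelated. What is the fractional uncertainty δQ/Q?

Let p = r·d = 47.1. δp/p = √((1·δr/r)² + (1·δd/d)²) = √(0.00846 + 0.00160) = 0.100, so δp = 4.73.
Q = p + c − s: δQ = √(δp² + δc² + δs²) = √(22.3 + 7.26 + 0.800) = 5.51
Q = 47.7, so δQ/Q = 5.51/47.7 = 0.116.

0.116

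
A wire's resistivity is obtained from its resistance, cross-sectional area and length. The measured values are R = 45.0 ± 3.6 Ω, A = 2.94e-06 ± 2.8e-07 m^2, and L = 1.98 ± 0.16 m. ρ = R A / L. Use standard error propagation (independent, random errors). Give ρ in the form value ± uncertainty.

ρ is a product of powers, so relative uncertainties combine in quadrature:
  (1·δR/R)² = (1×0.0800)² = 0.00640;  (1·δA/A)² = (1×0.0952)² = 0.00907;  (-1·δL/L)² = (-1×0.0808)² = 0.00653
δρ/ρ = √(0.0220) = 0.148
ρ = 6.68e-05 Ω·m, so δρ = 0.148 × 6.68e-05 = 9.91e-06 Ω·m.

(6.68 ± 0.991) × 10^-5 Ω·m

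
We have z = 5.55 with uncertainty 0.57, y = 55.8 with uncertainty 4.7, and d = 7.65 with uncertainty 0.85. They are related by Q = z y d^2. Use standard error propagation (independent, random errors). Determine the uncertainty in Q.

Each factor contributes (exponent × relative error)² to (δQ/Q)²:
  (1·δz/z)² = (1×0.103)² = 0.0105;  (1·δy/y)² = (1×0.0842)² = 0.00709;  (2·δd/d)² = (2×0.111)² = 0.0494
δQ/Q = √(0.0670) = 0.259
Q = 18100, so δQ = 0.259 × 18100 = 4690.

4690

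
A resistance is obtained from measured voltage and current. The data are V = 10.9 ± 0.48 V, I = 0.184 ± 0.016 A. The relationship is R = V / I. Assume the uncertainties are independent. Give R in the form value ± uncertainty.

Relative error in a monomial: (δR/R)² = Σ (nᵢ · δxᵢ/xᵢ)².
  (1·δV/V)² = (1×0.0440)² = 0.00194;  (-1·δI/I)² = (-1×0.0870)² = 0.00756
δR/R = √(0.00950) = 0.0975
R = 59.2 Ω, so δR = 0.0975 × 59.2 = 5.77 Ω.

59.2 ± 5.77 Ω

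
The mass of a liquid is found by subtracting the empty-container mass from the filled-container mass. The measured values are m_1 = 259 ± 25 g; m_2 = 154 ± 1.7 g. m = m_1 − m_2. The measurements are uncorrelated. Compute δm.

Sums and differences: (δm)² = Σ (cᵢ δxᵢ)².
  (δm_1)² = 625;  (δm_2)² = 2.89
δm = √(628) = 25.1 g

25.1 g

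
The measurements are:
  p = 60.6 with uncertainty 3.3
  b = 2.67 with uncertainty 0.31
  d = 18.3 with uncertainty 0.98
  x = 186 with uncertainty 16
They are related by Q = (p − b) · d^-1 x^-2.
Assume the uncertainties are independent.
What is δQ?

1.73e-05

Let u = p − b = 57.9. δu = √(δp² + δb²) = √(10.9 + 0.0961) = 3.31, so δu/u = 0.0572.
Q is then a monomial in u, d, x:
δQ/Q = √((δu/u)² + (-1·δd/d)² + (-2·δx/x)²) = √(0.00327 + 0.00287 + 0.0296) = 0.189
Q = 9.15e-05, so δQ = 0.189 × 9.15e-05 = 1.73e-05.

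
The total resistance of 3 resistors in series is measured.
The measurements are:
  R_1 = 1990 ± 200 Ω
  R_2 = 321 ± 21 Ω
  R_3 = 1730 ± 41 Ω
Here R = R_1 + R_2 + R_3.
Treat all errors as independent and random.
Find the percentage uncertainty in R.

Sums and differences: (δR)² = Σ (cᵢ δxᵢ)².
  (δR_1)² = 40000;  (δR_2)² = 441;  (δR_3)² = 1680
δR = √(42100) = 205 Ω
R = 4040 Ω, so δR/R = 205/4040 = 0.0508.

5.08%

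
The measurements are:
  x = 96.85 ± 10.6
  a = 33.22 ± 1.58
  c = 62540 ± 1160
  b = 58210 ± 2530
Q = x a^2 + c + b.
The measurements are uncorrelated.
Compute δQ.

15700

Let p = x·a^2 = 106900. δp/p = √((1·δx/x)² + (2·δa/a)²) = √(0.0120 + 0.00905) = 0.145, so δp = 15500.
Q = p + c + b: δQ = √(δp² + δc² + δb²) = √(2.4e+08 + 1.35e+06 + 6.4e+06) = 15700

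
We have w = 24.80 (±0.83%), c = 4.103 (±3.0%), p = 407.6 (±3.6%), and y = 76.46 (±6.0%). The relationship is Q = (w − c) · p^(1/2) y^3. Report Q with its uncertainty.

(1.868 ± 0.339) × 10^8

Let u = w − c = 20.70. δu = √(δw² + δc²) = √(0.0424 + 0.0152) = 0.240, so δu/u = 0.0116.
Q is then a monomial in u, p, y:
δQ/Q = √((δu/u)² + (½·δp/p)² + (3·δy/y)²) = √(0.000134 + 0.000324 + 0.0324) = 0.181
Q = 1.868e+08, so δQ = 0.181 × 1.868e+08 = 3.39e+07.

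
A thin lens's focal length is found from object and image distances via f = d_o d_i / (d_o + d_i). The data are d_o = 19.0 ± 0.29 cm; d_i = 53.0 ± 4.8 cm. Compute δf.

∂f/∂d_o = (d_i/(d_o+d_i))² = 0.542;  ∂f/∂d_i = (d_o/(d_o+d_i))² = 0.0696
δf = √((∂f/∂d_o · δd_o)² + (∂f/∂d_i · δd_i)²) = √(0.0247 + 0.112) = 0.369 cm

0.369 cm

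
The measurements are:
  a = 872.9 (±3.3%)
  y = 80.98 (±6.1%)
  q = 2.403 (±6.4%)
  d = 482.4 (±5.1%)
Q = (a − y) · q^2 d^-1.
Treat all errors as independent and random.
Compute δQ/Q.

Let u = a − y = 791.9. δu = √(δa² + δy²) = √(830 + 24.4) = 29.2, so δu/u = 0.0369.
Q is then a monomial in u, q, d:
δQ/Q = √((δu/u)² + (2·δq/q)² + (-1·δd/d)²) = √(0.00136 + 0.0164 + 0.00260) = 0.143

0.143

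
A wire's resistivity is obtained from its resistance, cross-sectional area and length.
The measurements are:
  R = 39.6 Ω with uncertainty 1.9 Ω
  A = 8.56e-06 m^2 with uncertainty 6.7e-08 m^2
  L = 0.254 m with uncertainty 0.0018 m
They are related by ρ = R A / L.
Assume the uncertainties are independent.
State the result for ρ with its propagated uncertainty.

(1.33 ± 0.0656) × 10^-3 Ω·m

Each factor contributes (exponent × relative error)² to (δρ/ρ)²:
  (1·δR/R)² = (1×0.0480)² = 0.00230;  (1·δA/A)² = (1×0.00783)² = 6.13e-05;  (-1·δL/L)² = (-1×0.00709)² = 5.02e-05
δρ/ρ = √(0.00241) = 0.0491
ρ = 0.00133 Ω·m, so δρ = 0.0491 × 0.00133 = 6.56e-05 Ω·m.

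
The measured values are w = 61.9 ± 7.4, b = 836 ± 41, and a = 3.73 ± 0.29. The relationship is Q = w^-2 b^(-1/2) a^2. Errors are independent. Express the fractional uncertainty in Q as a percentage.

Products/powers → add relative errors in quadrature, weighted by exponent:
  (-2·δw/w)² = (-2×0.120)² = 0.0572;  (−½·δb/b)² = (-0.5×0.0490)² = 0.000601;  (2·δa/a)² = (2×0.0777)² = 0.0242
δQ/Q = √(0.0819) = 0.286

28.6%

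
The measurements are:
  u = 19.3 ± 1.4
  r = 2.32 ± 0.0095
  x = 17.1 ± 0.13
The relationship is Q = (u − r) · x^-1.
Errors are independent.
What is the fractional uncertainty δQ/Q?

0.0828

Let w = u − r = 17.0. δw = √(δu² + δr²) = √(1.96 + 9.02e-05) = 1.40, so δw/w = 0.0825.
Q is then a monomial in w, x:
δQ/Q = √((δw/w)² + (-1·δx/x)²) = √(0.00680 + 5.78e-05) = 0.0828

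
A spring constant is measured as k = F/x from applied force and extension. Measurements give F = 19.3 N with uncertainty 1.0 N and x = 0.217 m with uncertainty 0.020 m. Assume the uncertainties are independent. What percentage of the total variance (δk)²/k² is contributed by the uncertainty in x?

76.0%

(δk/k)² = (1·δF/F)² + (-1·δx/x)²
  F term: (1×0.0518)² = 0.00268
  x term: (-1×0.0922)² = 0.00849
Total = 0.0112. Share from x = 0.00849/0.0112 = 0.760.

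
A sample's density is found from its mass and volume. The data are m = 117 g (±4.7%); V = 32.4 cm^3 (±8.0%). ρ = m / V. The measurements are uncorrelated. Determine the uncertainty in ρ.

0.335 g/cm^3

Products/powers → add relative errors in quadrature, weighted by exponent:
  (1·δm/m)² = (1×0.0470)² = 0.00221;  (-1·δV/V)² = (-1×0.0800)² = 0.00640
δρ/ρ = √(0.00861) = 0.0928
ρ = 3.61 g/cm^3, so δρ = 0.0928 × 3.61 = 0.335 g/cm^3.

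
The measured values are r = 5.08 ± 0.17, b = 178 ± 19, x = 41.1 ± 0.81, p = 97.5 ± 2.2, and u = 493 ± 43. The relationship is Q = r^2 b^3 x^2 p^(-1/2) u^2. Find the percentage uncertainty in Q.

37.3%

Each factor contributes (exponent × relative error)² to (δQ/Q)²:
  (2·δr/r)² = (2×0.0335)² = 0.00448;  (3·δb/b)² = (3×0.107)² = 0.103;  (2·δx/x)² = (2×0.0197)² = 0.00155;  (−½·δp/p)² = (-0.5×0.0226)² = 0.000127;  (2·δu/u)² = (2×0.0872)² = 0.0304
δQ/Q = √(0.139) = 0.373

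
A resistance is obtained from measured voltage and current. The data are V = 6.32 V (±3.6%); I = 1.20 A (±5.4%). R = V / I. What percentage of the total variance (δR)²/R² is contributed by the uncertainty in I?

69.2%

(δR/R)² = (1·δV/V)² + (-1·δI/I)²
  V term: (1×0.0360)² = 0.00130
  I term: (-1×0.0540)² = 0.00292
Total = 0.00421. Share from I = 0.00292/0.00421 = 0.692.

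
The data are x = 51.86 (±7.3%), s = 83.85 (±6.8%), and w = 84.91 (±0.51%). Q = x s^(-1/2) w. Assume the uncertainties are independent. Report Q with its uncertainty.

Since Q is a product/quotient, work with relative uncertainties:
  (1·δx/x)² = (1×0.0730)² = 0.00533;  (−½·δs/s)² = (-0.5×0.0680)² = 0.00116;  (1·δw/w)² = (1×0.00510)² = 2.6e-05
δQ/Q = √(0.00651) = 0.0807
Q = 480.9, so δQ = 0.0807 × 480.9 = 38.8.

480.9 ± 38.8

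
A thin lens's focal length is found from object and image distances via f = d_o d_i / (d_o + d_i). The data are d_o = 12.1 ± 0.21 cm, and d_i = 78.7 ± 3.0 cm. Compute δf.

∂f/∂d_o = (d_i/(d_o+d_i))² = 0.751;  ∂f/∂d_i = (d_o/(d_o+d_i))² = 0.0178
δf = √((∂f/∂d_o · δd_o)² + (∂f/∂d_i · δd_i)²) = √(0.0249 + 0.00284) = 0.167 cm

0.167 cm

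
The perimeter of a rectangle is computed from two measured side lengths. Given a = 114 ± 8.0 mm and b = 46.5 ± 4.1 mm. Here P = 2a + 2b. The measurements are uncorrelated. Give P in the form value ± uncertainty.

Each term contributes (cᵢ δxᵢ)² to (δP)²:
  (2·δa)² = 256;  (2·δb)² = 67.2
δP = √(323) = 18.0 mm
P = 321 mm.

321 ± 18.0 mm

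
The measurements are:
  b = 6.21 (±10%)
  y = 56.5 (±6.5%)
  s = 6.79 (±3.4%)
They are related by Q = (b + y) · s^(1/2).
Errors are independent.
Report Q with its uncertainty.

Let u = b + y = 62.7. δu = √(δb² + δy²) = √(0.386 + 13.5) = 3.72, so δu/u = 0.0594.
Q is then a monomial in u, s:
δQ/Q = √((δu/u)² + (½·δs/s)²) = √(0.00353 + 0.000289) = 0.0618
Q = 163, so δQ = 0.0618 × 163 = 10.1.

163 ± 10.1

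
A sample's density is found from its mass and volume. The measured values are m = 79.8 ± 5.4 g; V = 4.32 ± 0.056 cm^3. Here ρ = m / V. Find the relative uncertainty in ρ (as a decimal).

ρ is a product of powers, so relative uncertainties combine in quadrature:
  (1·δm/m)² = (1×0.0677)² = 0.00458;  (-1·δV/V)² = (-1×0.0130)² = 0.000168
δρ/ρ = √(0.00475) = 0.0689

0.0689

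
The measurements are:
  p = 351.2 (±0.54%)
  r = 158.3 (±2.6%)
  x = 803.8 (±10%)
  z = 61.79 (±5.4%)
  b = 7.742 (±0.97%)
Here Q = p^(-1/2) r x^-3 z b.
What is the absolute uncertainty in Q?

2.38e-06

Q is a product of powers, so relative uncertainties combine in quadrature:
  (−½·δp/p)² = (-0.5×0.00540)² = 7.29e-06;  (1·δr/r)² = (1×0.0260)² = 0.000676;  (-3·δx/x)² = (-3×0.100)² = 0.0900;  (1·δz/z)² = (1×0.0540)² = 0.00292;  (1·δb/b)² = (1×0.00970)² = 9.41e-05
δQ/Q = √(0.0937) = 0.306
Q = 7.781e-06, so δQ = 0.306 × 7.781e-06 = 2.38e-06.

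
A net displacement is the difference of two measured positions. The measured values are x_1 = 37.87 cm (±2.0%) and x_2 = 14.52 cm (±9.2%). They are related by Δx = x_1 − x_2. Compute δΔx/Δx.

0.0658

Δx is a linear combination, so absolute uncertainties add in quadrature:
  (δx_1)² = 0.574;  (δx_2)² = 1.78
δΔx = √(2.36) = 1.54 cm
Δx = 23.35 cm, so δΔx/Δx = 1.54/23.35 = 0.0658.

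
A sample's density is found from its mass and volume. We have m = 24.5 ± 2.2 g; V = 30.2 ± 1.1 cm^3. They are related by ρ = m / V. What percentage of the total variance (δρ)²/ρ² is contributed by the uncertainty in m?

85.9%

(δρ/ρ)² = (1·δm/m)² + (-1·δV/V)²
  m term: (1×0.0898)² = 0.00806
  V term: (-1×0.0364)² = 0.00133
Total = 0.00939. Share from m = 0.00806/0.00939 = 0.859.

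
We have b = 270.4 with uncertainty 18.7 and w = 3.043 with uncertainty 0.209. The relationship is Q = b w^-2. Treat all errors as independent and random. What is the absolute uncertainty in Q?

4.49

For a monomial Q ∝ b, w^-2, fractional errors add in quadrature:
  (1·δb/b)² = (1×0.0692)² = 0.00478;  (-2·δw/w)² = (-2×0.0687)² = 0.0189
δQ/Q = √(0.0237) = 0.154
Q = 29.20, so δQ = 0.154 × 29.20 = 4.49.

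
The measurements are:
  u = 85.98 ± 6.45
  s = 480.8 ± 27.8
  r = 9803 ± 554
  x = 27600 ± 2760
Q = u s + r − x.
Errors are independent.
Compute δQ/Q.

Let p = u·s = 41340. δp/p = √((1·δu/u)² + (1·δs/s)²) = √(0.00563 + 0.00334) = 0.0947, so δp = 3920.
Q = p + r − x: δQ = √(δp² + δr² + δx²) = √(1.53e+07 + 3.07e+05 + 7.62e+06) = 4820
Q = 23540, so δQ/Q = 4820/23540 = 0.205.

0.205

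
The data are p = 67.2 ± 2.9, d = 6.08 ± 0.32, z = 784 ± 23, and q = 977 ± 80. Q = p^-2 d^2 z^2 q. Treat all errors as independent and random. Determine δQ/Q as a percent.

16.9%

Q is a product of powers, so relative uncertainties combine in quadrature:
  (-2·δp/p)² = (-2×0.0432)² = 0.00745;  (2·δd/d)² = (2×0.0526)² = 0.0111;  (2·δz/z)² = (2×0.0293)² = 0.00344;  (1·δq/q)² = (1×0.0819)² = 0.00670
δQ/Q = √(0.0287) = 0.169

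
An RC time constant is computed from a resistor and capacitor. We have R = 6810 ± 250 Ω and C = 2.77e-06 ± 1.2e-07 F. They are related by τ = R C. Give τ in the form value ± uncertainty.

Relative error in a monomial: (δτ/τ)² = Σ (nᵢ · δxᵢ/xᵢ)².
  (1·δR/R)² = (1×0.0367)² = 0.00135;  (1·δC/C)² = (1×0.0433)² = 0.00188
δτ/τ = √(0.00322) = 0.0568
τ = 0.0189 s, so δτ = 0.0568 × 0.0189 = 0.00107 s.

0.0189 ± 0.00107 s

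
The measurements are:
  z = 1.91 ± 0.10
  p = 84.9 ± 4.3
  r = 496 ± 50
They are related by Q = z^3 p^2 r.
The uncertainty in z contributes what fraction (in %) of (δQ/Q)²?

54.7%

(δQ/Q)² = (3·δz/z)² + (2·δp/p)² + (1·δr/r)²
  z term: (3×0.0524)² = 0.0247
  p term: (2×0.0506)² = 0.0103
  r term: (1×0.101)² = 0.0102
Total = 0.0451. Share from z = 0.0247/0.0451 = 0.547.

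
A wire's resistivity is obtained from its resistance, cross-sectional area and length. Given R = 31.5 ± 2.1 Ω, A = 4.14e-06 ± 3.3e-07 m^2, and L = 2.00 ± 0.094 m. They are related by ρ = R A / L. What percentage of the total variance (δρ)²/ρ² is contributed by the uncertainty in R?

(δρ/ρ)² = (1·δR/R)² + (1·δA/A)² + (-1·δL/L)²
  R term: (1×0.0667)² = 0.00444
  A term: (1×0.0797)² = 0.00635
  L term: (-1×0.0470)² = 0.00221
Total = 0.0130. Share from R = 0.00444/0.0130 = 0.342.

34.2%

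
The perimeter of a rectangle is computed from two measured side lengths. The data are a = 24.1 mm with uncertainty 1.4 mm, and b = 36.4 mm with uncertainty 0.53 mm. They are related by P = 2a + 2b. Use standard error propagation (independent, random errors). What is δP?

2.99 mm

Each term contributes (cᵢ δxᵢ)² to (δP)²:
  (2·δa)² = 7.84;  (2·δb)² = 1.12
δP = √(8.96) = 2.99 mm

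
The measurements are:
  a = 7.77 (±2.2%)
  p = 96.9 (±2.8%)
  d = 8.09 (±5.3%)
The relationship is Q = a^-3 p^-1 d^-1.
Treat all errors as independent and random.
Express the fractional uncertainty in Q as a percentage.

Products/powers → add relative errors in quadrature, weighted by exponent:
  (-3·δa/a)² = (-3×0.0220)² = 0.00436;  (-1·δp/p)² = (-1×0.0280)² = 0.000784;  (-1·δd/d)² = (-1×0.0530)² = 0.00281
δQ/Q = √(0.00795) = 0.0892

8.92%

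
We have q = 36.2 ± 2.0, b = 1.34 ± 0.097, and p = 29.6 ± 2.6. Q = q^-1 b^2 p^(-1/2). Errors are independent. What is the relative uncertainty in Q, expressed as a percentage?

16.1%

Q is a product of powers, so relative uncertainties combine in quadrature:
  (-1·δq/q)² = (-1×0.0552)² = 0.00305;  (2·δb/b)² = (2×0.0724)² = 0.0210;  (−½·δp/p)² = (-0.5×0.0878)² = 0.00193
δQ/Q = √(0.0259) = 0.161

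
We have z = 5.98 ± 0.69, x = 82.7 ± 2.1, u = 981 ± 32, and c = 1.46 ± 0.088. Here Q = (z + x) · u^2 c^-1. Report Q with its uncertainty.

Let w = z + x = 88.7. δw = √(δz² + δx²) = √(0.476 + 4.41) = 2.21, so δw/w = 0.0249.
Q is then a monomial in w, u, c:
δQ/Q = √((δw/w)² + (2·δu/u)² + (-1·δc/c)²) = √(0.000621 + 0.00426 + 0.00363) = 0.0923
Q = 5.85e+07, so δQ = 0.0923 × 5.85e+07 = 5.39e+06.

(5.85 ± 0.539) × 10^7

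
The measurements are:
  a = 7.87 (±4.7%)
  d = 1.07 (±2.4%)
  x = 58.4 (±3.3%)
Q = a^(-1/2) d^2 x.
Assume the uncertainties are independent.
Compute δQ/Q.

Relative error in a monomial: (δQ/Q)² = Σ (nᵢ · δxᵢ/xᵢ)².
  (−½·δa/a)² = (-0.5×0.0470)² = 0.000552;  (2·δd/d)² = (2×0.0240)² = 0.00230;  (1·δx/x)² = (1×0.0330)² = 0.00109
δQ/Q = √(0.00395) = 0.0628

0.0628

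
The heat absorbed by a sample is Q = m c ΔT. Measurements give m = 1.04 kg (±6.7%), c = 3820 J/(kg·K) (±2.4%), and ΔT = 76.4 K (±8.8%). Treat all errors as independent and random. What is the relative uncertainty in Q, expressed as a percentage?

11.3%

Q is a product of powers, so relative uncertainties combine in quadrature:
  (1·δm/m)² = (1×0.0670)² = 0.00449;  (1·δc/c)² = (1×0.0240)² = 0.000576;  (1·δΔT/ΔT)² = (1×0.0880)² = 0.00774
δQ/Q = √(0.0128) = 0.113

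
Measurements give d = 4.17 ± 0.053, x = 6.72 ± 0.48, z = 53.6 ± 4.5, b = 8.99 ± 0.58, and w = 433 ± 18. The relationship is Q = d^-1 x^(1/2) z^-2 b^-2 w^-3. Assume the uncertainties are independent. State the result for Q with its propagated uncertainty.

(3.30 ± 0.820) × 10^-14

For a monomial Q ∝ d^-1, x^(1/2), z^-2, b^-2, w^-3, fractional errors add in quadrature:
  (-1·δd/d)² = (-1×0.0127)² = 0.000162;  (½·δx/x)² = (0.5×0.0714)² = 0.00128;  (-2·δz/z)² = (-2×0.0840)² = 0.0282;  (-2·δb/b)² = (-2×0.0645)² = 0.0166;  (-3·δw/w)² = (-3×0.0416)² = 0.0156
δQ/Q = √(0.0618) = 0.249
Q = 3.3e-14, so δQ = 0.249 × 3.3e-14 = 8.2e-15.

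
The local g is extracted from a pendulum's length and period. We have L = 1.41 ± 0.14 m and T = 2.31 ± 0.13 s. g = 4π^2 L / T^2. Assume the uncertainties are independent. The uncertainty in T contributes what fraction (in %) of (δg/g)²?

(δg/g)² = (1·δL/L)² + (-2·δT/T)²
  L term: (1×0.0993)² = 0.00986
  T term: (-2×0.0563)² = 0.0127
Total = 0.0225. Share from T = 0.0127/0.0225 = 0.562.

56.2%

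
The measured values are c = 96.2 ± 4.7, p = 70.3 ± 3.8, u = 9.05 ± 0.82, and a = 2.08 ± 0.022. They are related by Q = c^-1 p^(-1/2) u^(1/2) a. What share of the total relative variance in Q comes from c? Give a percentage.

45.2%

(δQ/Q)² = (-1·δc/c)² + (−½·δp/p)² + (½·δu/u)² + (1·δa/a)²
  c term: (-1×0.0489)² = 0.00239
  p term: (-0.5×0.0541)² = 0.000730
  u term: (0.5×0.0906)² = 0.00205
  a term: (1×0.0106)² = 0.000112
Total = 0.00528. Share from c = 0.00239/0.00528 = 0.452.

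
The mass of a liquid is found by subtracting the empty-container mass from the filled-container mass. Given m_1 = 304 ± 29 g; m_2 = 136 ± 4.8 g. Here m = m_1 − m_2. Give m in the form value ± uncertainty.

168 ± 29.4 g

Absolute uncertainties add in quadrature for a linear combination:
  (δm_1)² = 841;  (δm_2)² = 23.0
δm = √(864) = 29.4 g
m = 168 g.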